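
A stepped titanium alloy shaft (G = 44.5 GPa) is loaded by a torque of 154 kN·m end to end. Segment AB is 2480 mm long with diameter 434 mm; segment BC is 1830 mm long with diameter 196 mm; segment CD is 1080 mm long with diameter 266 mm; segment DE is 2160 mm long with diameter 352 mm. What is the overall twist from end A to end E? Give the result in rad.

0.0587 rad

J_AB = π(0.434)⁴/32 = 3.48×10^-3 m⁴; J_BC = π(0.196)⁴/32 = 1.45×10^-4 m⁴; J_CD = π(0.266)⁴/32 = 4.92×10^-4 m⁴; J_DE = π(0.352)⁴/32 = 1.51×10^-3 m⁴.
θ = (T/G)·Σ L_i/J_i = (154000/44.5×10⁹)·(2.48/3.48×10^-3 + 1.83/1.45×10^-4 + 1.08/4.92×10^-4 + 2.16/1.51×10^-3) = 0.05874 rad.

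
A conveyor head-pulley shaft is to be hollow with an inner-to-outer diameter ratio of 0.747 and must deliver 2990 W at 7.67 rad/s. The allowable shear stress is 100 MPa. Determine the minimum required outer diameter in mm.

30.7 mm

ω = 7.67 rad/s, so T = P/ω = 2990 / 7.670 = 389.8 N·m.
For a hollow shaft with d_i/d_o = 0.747: τ_max = 16T/(π d_o³ (1−k⁴)), so d_o = [16T/(π τ_allow (1−k⁴))]^(1/3) = [16·389.8/(π·1.00×10^8·0.6886)]^(1/3) = 0.03066 m.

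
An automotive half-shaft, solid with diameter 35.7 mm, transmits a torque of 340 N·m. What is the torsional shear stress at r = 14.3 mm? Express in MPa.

30.5 MPa

J = πd⁴/32 = π(0.0357)⁴/32 = 1.595×10^-7 m⁴.
Shear stress varies linearly with radius: τ = T·r/J = 340.0 × 0.0143 / 1.595×10^-7 = 3.049×10^7 Pa.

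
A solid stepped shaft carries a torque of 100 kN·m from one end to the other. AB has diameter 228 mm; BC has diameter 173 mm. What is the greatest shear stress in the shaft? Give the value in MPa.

98.4 MPa

Under the same torque, τ_max = 16T/(πd³) is largest where d is smallest — segment BC (d = 173 mm).
τ_max = 16·100000/(π·(0.173)³) = 9.836×10^7 Pa.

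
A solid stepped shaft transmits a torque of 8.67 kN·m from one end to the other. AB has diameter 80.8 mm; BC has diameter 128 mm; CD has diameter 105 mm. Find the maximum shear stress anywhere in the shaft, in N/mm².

Under the same torque, τ_max = 16T/(πd³) is largest where d is smallest — segment AB (d = 80.8 mm).
τ_max = 16·8670/(π·(0.0808)³) = 8.371×10^7 Pa.

83.7 N/mm²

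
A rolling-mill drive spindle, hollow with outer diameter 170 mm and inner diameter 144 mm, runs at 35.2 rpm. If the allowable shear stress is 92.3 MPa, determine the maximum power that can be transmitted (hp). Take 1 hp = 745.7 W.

214 hp

J = π(d_o⁴ − d_i⁴)/32 = π(0.170⁴ − 0.144⁴)/32 = 3.978×10^-5 m⁴.
T_max = τ_allow·J/r = 9.23×10^7 × 3.978×10^-5 / 0.0850 = 43200 N·m.
ω = 2π·35.2/60 = 3.686 rad/s, so P_max = T_max·ω = 1.592×10^5 W.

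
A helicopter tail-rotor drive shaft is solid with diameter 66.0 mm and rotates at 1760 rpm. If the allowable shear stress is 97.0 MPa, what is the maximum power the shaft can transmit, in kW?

J = πd⁴/32 = π(0.0660)⁴/32 = 1.863×10^-6 m⁴.
T_max = τ_allow·J/r = 9.70×10^7 × 1.863×10^-6 / 0.0330 = 5476 N·m.
ω = 2π·1760/60 = 184.3 rad/s, so P_max = T_max·ω = 1.009×10^6 W.

1010 kW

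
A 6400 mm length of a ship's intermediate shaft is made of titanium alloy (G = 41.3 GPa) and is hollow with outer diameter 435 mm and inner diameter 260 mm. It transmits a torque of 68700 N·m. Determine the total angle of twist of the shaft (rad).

0.00347 rad

J = π(d_o⁴ − d_i⁴)/32 = π(0.435⁴ − 0.260⁴)/32 = 3.067×10^-3 m⁴.
θ = T·L/(G·J) = 68700 × 6.40 / (41.3×10⁹ × 3.067×10^-3) = 3.472×10^-3 rad.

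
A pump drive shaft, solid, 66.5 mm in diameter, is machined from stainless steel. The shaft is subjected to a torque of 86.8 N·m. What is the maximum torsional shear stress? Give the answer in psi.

J = πd⁴/32 = π(0.0665)⁴/32 = 1.920×10^-6 m⁴.
τ_max = T·r/J = 86.80 × 0.0333 / 1.920×10^-6 = 1.503×10^6 Pa.

218 psi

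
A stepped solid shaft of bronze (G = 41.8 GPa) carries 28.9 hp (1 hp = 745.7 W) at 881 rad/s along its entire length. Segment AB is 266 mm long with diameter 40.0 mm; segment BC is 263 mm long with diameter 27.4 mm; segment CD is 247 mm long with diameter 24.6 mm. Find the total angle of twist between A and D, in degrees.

ω = 881 rad/s, so T = P/ω = 28.9×745.7 / 881.0 = 24.46 N·m.
J_AB = π(0.0400)⁴/32 = 2.51×10^-7 m⁴; J_BC = π(0.0274)⁴/32 = 5.53×10^-8 m⁴; J_CD = π(0.0246)⁴/32 = 3.60×10^-8 m⁴.
θ = (T/G)·Σ L_i/J_i = (24.46/41.8×10⁹)·(0.266/2.51×10^-7 + 0.263/5.53×10^-8 + 0.247/3.60×10^-8) = 7.421×10^-3 rad.

0.425°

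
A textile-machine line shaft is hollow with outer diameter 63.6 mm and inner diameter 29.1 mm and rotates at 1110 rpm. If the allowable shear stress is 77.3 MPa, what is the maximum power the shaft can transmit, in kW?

J = π(d_o⁴ − d_i⁴)/32 = π(0.0636⁴ − 0.0291⁴)/32 = 1.536×10^-6 m⁴.
T_max = τ_allow·J/r = 7.73×10^7 × 1.536×10^-6 / 0.0318 = 3734 N·m.
ω = 2π·1110/60 = 116.2 rad/s, so P_max = T_max·ω = 4.340×10^5 W.

434 kW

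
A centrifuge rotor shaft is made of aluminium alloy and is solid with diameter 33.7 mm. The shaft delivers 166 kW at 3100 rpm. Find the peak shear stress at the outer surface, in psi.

9870 psi

ω = 2π·3100/60 = 324.6 rad/s, so T = P/ω = 166×10³ / 324.6 = 511.3 N·m.
J = πd⁴/32 = π(0.0337)⁴/32 = 1.266×10^-7 m⁴.
τ_max = T·r/J = 511.3 × 0.0169 / 1.266×10^-7 = 6.805×10^7 Pa.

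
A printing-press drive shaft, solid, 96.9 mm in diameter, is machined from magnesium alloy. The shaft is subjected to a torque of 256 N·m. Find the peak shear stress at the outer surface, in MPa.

1.43 MPa

J = πd⁴/32 = π(0.0969)⁴/32 = 8.656×10^-6 m⁴.
τ_max = T·r/J = 256.0 × 0.0485 / 8.656×10^-6 = 1.433×10^6 Pa.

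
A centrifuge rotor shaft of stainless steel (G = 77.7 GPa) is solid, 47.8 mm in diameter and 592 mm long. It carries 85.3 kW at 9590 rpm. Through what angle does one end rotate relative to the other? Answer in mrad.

ω = 2π·9590/60 = 1004 rad/s, so T = P/ω = 85.3×10³ / 1004 = 84.94 N·m.
J = πd⁴/32 = π(0.0478)⁴/32 = 5.125×10^-7 m⁴.
θ = T·L/(G·J) = 84.94 × 0.592 / (77.7×10⁹ × 5.125×10^-7) = 1.263×10^-3 rad.

1.26 mrad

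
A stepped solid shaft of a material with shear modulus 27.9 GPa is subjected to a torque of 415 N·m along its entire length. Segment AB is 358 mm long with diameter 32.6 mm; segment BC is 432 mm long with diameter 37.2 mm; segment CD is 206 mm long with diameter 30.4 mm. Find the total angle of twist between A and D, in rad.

0.119 rad

J_AB = π(0.0326)⁴/32 = 1.11×10^-7 m⁴; J_BC = π(0.0372)⁴/32 = 1.88×10^-7 m⁴; J_CD = π(0.0304)⁴/32 = 8.38×10^-8 m⁴.
θ = (T/G)·Σ L_i/J_i = (415.0/27.9×10⁹)·(0.358/1.11×10^-7 + 0.432/1.88×10^-7 + 0.206/8.38×10^-8) = 0.1187 rad.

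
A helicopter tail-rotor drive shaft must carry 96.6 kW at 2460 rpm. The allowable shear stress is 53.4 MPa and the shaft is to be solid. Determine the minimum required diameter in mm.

ω = 2π·2460/60 = 257.6 rad/s, so T = P/ω = 96.6×10³ / 257.6 = 375.0 N·m.
For a solid shaft τ_max = 16T/(πd³), so d = (16T/(π τ_allow))^(1/3) = (16·375.0/(π·5.34×10^7))^(1/3) = 0.03295 m.

32.9 mm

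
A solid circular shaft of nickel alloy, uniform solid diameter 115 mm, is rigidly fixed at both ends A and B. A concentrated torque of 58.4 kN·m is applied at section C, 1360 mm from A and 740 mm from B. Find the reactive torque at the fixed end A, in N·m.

20600 N·m

With uniform GJ and both ends fixed, compatibility θ_AC = θ_CB gives T_A·a = T_B·b, together with T_A + T_B = T₀.
T_A = T₀·b/(a+b) = 58400·740/2100 = 20580 N·m; T_B = 37820 N·m.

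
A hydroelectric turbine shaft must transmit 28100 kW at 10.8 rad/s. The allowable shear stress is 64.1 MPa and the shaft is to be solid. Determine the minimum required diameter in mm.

ω = 10.8 rad/s, so T = P/ω = 28100×10³ / 10.80 = 2.602e6 N·m.
For a solid shaft τ_max = 16T/(πd³), so d = (16T/(π τ_allow))^(1/3) = (16·2.602e6/(π·6.41×10^7))^(1/3) = 0.5913 m.

591 mm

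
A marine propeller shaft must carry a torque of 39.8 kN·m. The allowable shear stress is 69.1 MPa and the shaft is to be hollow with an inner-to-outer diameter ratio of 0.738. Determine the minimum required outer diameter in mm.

161 mm

For a hollow shaft with d_i/d_o = 0.738: τ_max = 16T/(π d_o³ (1−k⁴)), so d_o = [16T/(π τ_allow (1−k⁴))]^(1/3) = [16·39800/(π·6.91×10^7·0.7034)]^(1/3) = 0.1610 m.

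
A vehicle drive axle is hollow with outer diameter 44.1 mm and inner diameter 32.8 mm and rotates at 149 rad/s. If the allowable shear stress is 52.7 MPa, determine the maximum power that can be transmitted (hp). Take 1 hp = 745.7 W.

123 hp

J = π(d_o⁴ − d_i⁴)/32 = π(0.0441⁴ − 0.0328⁴)/32 = 2.577×10^-7 m⁴.
T_max = τ_allow·J/r = 5.27×10^7 × 2.577×10^-7 / 0.0221 = 615.9 N·m.
ω = 149 rad/s, so P_max = T_max·ω = 9.177×10^4 W.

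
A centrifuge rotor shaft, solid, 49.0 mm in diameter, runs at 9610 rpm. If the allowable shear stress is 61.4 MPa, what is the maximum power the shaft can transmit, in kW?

1430 kW

J = πd⁴/32 = π(0.0490)⁴/32 = 5.660×10^-7 m⁴.
T_max = τ_allow·J/r = 6.14×10^7 × 5.660×10^-7 / 0.0245 = 1418 N·m.
ω = 2π·9610/60 = 1006 rad/s, so P_max = T_max·ω = 1.427×10^6 W.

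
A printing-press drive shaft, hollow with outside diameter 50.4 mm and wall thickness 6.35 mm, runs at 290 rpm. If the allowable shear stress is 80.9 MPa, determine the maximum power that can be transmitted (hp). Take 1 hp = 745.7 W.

56.9 hp

J = π(d_o⁴ − d_i⁴)/32 = π(0.0504⁴ − 0.0377⁴)/32 = 4.351×10^-7 m⁴.
T_max = τ_allow·J/r = 8.09×10^7 × 4.351×10^-7 / 0.0252 = 1397 N·m.
ω = 2π·290/60 = 30.37 rad/s, so P_max = T_max·ω = 4.242×10^4 W.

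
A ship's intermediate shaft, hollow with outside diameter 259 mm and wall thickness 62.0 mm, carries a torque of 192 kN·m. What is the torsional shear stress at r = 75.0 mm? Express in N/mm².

35.2 N/mm²

J = π(d_o⁴ − d_i⁴)/32 = π(0.259⁴ − 0.135⁴)/32 = 4.092×10^-4 m⁴.
Shear stress varies linearly with radius: τ = T·r/J = 192000 × 0.0750 / 4.092×10^-4 = 3.519×10^7 Pa.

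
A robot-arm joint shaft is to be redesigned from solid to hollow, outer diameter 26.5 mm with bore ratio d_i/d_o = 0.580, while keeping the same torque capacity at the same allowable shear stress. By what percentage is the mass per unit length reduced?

Equal τ_max and T ⇒ the solid shaft needs d_s³ = d_o³(1−k⁴), so d_s = 26.5·(1−0.580⁴)^(1/3) = 25.46 mm.
Area ratio A_h/A_s = d_o²(1−k²)/d_s² = (1−k²)/(1−k⁴)^(2/3) = 0.7189.
Mass saving = 1 − 0.7189 = 28.1 %.

28.1 %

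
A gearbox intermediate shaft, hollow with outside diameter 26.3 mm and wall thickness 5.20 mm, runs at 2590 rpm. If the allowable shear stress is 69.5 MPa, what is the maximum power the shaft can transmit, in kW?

58.3 kW

J = π(d_o⁴ − d_i⁴)/32 = π(0.0263⁴ − 0.0159⁴)/32 = 4.070×10^-8 m⁴.
T_max = τ_allow·J/r = 6.95×10^7 × 4.070×10^-8 / 0.0132 = 215.1 N·m.
ω = 2π·2590/60 = 271.2 rad/s, so P_max = T_max·ω = 5.834×10^4 W.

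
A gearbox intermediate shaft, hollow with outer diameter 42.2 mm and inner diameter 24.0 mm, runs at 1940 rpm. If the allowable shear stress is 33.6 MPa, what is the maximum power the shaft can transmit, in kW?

90.2 kW

J = π(d_o⁴ − d_i⁴)/32 = π(0.0422⁴ − 0.0240⁴)/32 = 2.788×10^-7 m⁴.
T_max = τ_allow·J/r = 3.36×10^7 × 2.788×10^-7 / 0.0211 = 443.9 N·m.
ω = 2π·1940/60 = 203.2 rad/s, so P_max = T_max·ω = 9.019×10^4 W.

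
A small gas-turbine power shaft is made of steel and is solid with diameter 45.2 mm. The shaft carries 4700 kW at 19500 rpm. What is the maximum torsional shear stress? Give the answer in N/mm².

ω = 2π·19500/60 = 2042 rad/s, so T = P/ω = 4700×10³ / 2042 = 2302 N·m.
J = πd⁴/32 = π(0.0452)⁴/32 = 4.098×10^-7 m⁴.
τ_max = T·r/J = 2302 × 0.0226 / 4.098×10^-7 = 1.269×10^8 Pa.

127 N/mm²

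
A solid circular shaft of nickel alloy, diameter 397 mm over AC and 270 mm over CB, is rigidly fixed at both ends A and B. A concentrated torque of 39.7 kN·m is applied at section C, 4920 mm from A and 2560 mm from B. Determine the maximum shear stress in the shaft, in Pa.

2.99e6 Pa

Compatibility: T_A·a/J_AC = T_B·b/J_CB with T_A + T_B = T₀.
J_AC = 2.44×10^-3 m⁴, J_CB = 5.22×10^-4 m⁴, so T_A = T₀·(J_AC/a)/((J_AC/a)+(J_CB/b)) = 28130 N·m, T_B = 11570 N·m.
τ in each portion: τ_AC = 2.29×10^6 Pa, τ_CB = 2.99×10^6 Pa; maximum is in CB.
τ_max = T_CB·r/J = 11570·0.135/5.22×10^-4 = 2.993×10^6 Pa.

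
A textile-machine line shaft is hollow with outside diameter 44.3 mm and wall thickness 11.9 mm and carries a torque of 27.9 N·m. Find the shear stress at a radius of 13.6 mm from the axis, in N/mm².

1.05 N/mm²

J = π(d_o⁴ − d_i⁴)/32 = π(0.0443⁴ − 0.0205⁴)/32 = 3.608×10^-7 m⁴.
Shear stress varies linearly with radius: τ = T·r/J = 27.90 × 0.0136 / 3.608×10^-7 = 1.052×10^6 Pa.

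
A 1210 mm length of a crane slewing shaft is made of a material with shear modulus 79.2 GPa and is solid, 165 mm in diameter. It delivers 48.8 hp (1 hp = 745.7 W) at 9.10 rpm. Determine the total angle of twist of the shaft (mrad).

8.02 mrad

ω = 2π·9.10/60 = 0.9529 rad/s, so T = P/ω = 48.8×745.7 / 0.9529 = 38190 N·m.
J = πd⁴/32 = π(0.165)⁴/32 = 7.277×10^-5 m⁴.
θ = T·L/(G·J) = 38190 × 1.21 / (79.2×10⁹ × 7.277×10^-5) = 8.017×10^-3 rad.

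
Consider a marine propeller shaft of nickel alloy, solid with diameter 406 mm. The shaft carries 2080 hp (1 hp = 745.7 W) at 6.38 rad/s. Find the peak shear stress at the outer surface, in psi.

2680 psi

ω = 6.38 rad/s, so T = P/ω = 2080×745.7 / 6.380 = 243100 N·m.
J = πd⁴/32 = π(0.406)⁴/32 = 2.667×10^-3 m⁴.
τ_max = T·r/J = 243100 × 0.203 / 2.667×10^-3 = 1.850×10^7 Pa.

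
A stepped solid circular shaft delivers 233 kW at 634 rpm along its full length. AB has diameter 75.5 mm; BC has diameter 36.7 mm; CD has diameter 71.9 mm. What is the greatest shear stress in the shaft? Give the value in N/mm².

ω = 2π·634/60 = 66.39 rad/s, so T = P/ω = 233×10³ / 66.39 = 3509 N·m.
Under the same torque, τ_max = 16T/(πd³) is largest where d is smallest — segment BC (d = 36.7 mm).
τ_max = 16·3509/(π·(0.0367)³) = 3.616×10^8 Pa.

362 N/mm²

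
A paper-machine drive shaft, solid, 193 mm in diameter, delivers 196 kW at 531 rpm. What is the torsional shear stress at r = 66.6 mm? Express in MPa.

1.72 MPa

ω = 2π·531/60 = 55.61 rad/s, so T = P/ω = 196×10³ / 55.61 = 3525 N·m.
J = πd⁴/32 = π(0.193)⁴/32 = 1.362×10^-4 m⁴.
Shear stress varies linearly with radius: τ = T·r/J = 3525 × 0.0666 / 1.362×10^-4 = 1.723×10^6 Pa.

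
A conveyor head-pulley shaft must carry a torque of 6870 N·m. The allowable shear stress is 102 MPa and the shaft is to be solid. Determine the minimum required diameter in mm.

70.0 mm

For a solid shaft τ_max = 16T/(πd³), so d = (16T/(π τ_allow))^(1/3) = (16·6870/(π·1.02×10^8))^(1/3) = 0.07000 m.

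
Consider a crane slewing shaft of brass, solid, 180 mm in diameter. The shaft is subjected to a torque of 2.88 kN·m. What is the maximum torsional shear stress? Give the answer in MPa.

J = πd⁴/32 = π(0.180)⁴/32 = 1.031×10^-4 m⁴.
τ_max = T·r/J = 2880 × 0.0900 / 1.031×10^-4 = 2.515×10^6 Pa.

2.52 MPa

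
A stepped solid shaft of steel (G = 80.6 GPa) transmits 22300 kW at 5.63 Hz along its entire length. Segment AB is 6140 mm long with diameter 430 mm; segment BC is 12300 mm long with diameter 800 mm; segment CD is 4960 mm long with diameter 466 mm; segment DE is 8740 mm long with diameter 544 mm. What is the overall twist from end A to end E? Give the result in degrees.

1.89°

ω = 2π·5.63 = 35.37 rad/s, so T = P/ω = 22300×10³ / 35.37 = 630400 N·m.
J_AB = π(0.430)⁴/32 = 3.36×10^-3 m⁴; J_BC = π(0.800)⁴/32 = 0.0402 m⁴; J_CD = π(0.466)⁴/32 = 4.63×10^-3 m⁴; J_DE = π(0.544)⁴/32 = 8.60×10^-3 m⁴.
θ = (T/G)·Σ L_i/J_i = (630400/80.6×10⁹)·(6.14/3.36×10^-3 + 12.3/0.0402 + 4.96/4.63×10^-3 + 8.74/8.60×10^-3) = 0.03303 rad.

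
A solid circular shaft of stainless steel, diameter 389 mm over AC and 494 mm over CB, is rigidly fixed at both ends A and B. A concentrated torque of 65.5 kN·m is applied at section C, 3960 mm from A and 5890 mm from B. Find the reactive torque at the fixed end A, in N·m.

Compatibility: T_A·a/J_AC = T_B·b/J_CB with T_A + T_B = T₀.
J_AC = 2.25×10^-3 m⁴, J_CB = 5.85×10^-3 m⁴, so T_A = T₀·(J_AC/a)/((J_AC/a)+(J_CB/b)) = 23830 N·m, T_B = 41670 N·m.

23800 N·m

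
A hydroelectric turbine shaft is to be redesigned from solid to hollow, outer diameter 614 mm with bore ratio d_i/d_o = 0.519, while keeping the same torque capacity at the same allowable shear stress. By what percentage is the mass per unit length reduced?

23.2 %

Equal τ_max and T ⇒ the solid shaft needs d_s³ = d_o³(1−k⁴), so d_s = 614·(1−0.519⁴)^(1/3) = 598.8 mm.
Area ratio A_h/A_s = d_o²(1−k²)/d_s² = (1−k²)/(1−k⁴)^(2/3) = 0.7683.
Mass saving = 1 − 0.7683 = 23.2 %.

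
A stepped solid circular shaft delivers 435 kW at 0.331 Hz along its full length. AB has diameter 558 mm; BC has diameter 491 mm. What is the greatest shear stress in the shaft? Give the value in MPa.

9.00 MPa

ω = 2π·0.331 = 2.080 rad/s, so T = P/ω = 435×10³ / 2.080 = 209200 N·m.
Under the same torque, τ_max = 16T/(πd³) is largest where d is smallest — segment BC (d = 491 mm).
τ_max = 16·209200/(π·(0.491)³) = 8.999×10^6 Pa.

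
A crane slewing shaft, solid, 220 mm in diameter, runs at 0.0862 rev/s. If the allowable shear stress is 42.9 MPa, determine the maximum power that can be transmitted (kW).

48.6 kW

J = πd⁴/32 = π(0.220)⁴/32 = 2.300×10^-4 m⁴.
T_max = τ_allow·J/r = 4.29×10^7 × 2.300×10^-4 / 0.110 = 89690 N·m.
ω = 2π·0.0862 = 0.5416 rad/s, so P_max = T_max·ω = 4.858×10^4 W.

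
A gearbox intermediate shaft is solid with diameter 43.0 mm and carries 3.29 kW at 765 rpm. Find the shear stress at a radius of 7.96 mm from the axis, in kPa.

974 kPa

ω = 2π·765/60 = 80.11 rad/s, so T = P/ω = 3.29×10³ / 80.11 = 41.07 N·m.
J = πd⁴/32 = π(0.0430)⁴/32 = 3.356×10^-7 m⁴.
Shear stress varies linearly with radius: τ = T·r/J = 41.07 × 0.00796 / 3.356×10^-7 = 9.740×10^5 Pa.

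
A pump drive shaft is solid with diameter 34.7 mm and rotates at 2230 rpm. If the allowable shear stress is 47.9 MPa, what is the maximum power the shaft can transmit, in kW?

J = πd⁴/32 = π(0.0347)⁴/32 = 1.423×10^-7 m⁴.
T_max = τ_allow·J/r = 4.79×10^7 × 1.423×10^-7 / 0.0174 = 393.0 N·m.
ω = 2π·2230/60 = 233.5 rad/s, so P_max = T_max·ω = 9.177×10^4 W.

91.8 kW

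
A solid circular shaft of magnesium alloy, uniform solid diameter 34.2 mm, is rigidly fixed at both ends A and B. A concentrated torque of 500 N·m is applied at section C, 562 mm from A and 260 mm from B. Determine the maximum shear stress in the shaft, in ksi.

With uniform GJ and both ends fixed, compatibility θ_AC = θ_CB gives T_A·a = T_B·b, together with T_A + T_B = T₀.
T_A = T₀·b/(a+b) = 500.0·260/822.0 = 158.2 N·m; T_B = 341.8 N·m.
τ in each portion: τ_AC = 2.01×10^7 Pa, τ_CB = 4.35×10^7 Pa; maximum is in CB.
τ_max = T_CB·r/J = 341.8·0.0171/1.34×10^-7 = 4.352×10^7 Pa.

6.31 ksi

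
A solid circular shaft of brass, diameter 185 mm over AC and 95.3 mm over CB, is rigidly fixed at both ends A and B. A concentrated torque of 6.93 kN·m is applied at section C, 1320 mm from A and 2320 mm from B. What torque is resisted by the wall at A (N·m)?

Compatibility: T_A·a/J_AC = T_B·b/J_CB with T_A + T_B = T₀.
J_AC = 1.15×10^-4 m⁴, J_CB = 8.10×10^-6 m⁴, so T_A = T₀·(J_AC/a)/((J_AC/a)+(J_CB/b)) = 6663 N·m, T_B = 267.0 N·m.

6660 N·m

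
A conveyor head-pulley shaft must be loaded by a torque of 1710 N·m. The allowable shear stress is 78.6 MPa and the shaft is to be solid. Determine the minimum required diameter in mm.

For a solid shaft τ_max = 16T/(πd³), so d = (16T/(π τ_allow))^(1/3) = (16·1710/(π·7.86×10^7))^(1/3) = 0.04803 m.

48.0 mm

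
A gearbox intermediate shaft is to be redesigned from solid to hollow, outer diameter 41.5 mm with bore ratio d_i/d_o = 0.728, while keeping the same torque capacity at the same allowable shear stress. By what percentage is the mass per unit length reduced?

Equal τ_max and T ⇒ the solid shaft needs d_s³ = d_o³(1−k⁴), so d_s = 41.5·(1−0.728⁴)^(1/3) = 37.18 mm.
Area ratio A_h/A_s = d_o²(1−k²)/d_s² = (1−k²)/(1−k⁴)^(2/3) = 0.5856.
Mass saving = 1 − 0.5856 = 41.4 %.

41.4 %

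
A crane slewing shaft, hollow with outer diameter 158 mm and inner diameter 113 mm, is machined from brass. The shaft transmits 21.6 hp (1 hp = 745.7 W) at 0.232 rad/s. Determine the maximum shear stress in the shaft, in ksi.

17.6 ksi

ω = 0.232 rad/s, so T = P/ω = 21.6×745.7 / 0.2320 = 69430 N·m.
J = π(d_o⁴ − d_i⁴)/32 = π(0.158⁴ − 0.113⁴)/32 = 4.518×10^-5 m⁴.
τ_max = T·r/J = 69430 × 0.0790 / 4.518×10^-5 = 1.214×10^8 Pa.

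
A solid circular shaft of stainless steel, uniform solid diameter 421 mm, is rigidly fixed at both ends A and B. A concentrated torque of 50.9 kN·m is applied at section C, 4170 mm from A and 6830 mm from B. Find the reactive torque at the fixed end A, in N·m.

With uniform GJ and both ends fixed, compatibility θ_AC = θ_CB gives T_A·a = T_B·b, together with T_A + T_B = T₀.
T_A = T₀·b/(a+b) = 50900·6830/11000 = 31600 N·m; T_B = 19300 N·m.

31600 N·m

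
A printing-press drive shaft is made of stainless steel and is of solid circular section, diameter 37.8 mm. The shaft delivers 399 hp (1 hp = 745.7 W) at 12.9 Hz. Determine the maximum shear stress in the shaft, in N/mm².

346 N/mm²

ω = 2π·12.9 = 81.05 rad/s, so T = P/ω = 399×745.7 / 81.05 = 3671 N·m.
J = πd⁴/32 = π(0.0378)⁴/32 = 2.004×10^-7 m⁴.
τ_max = T·r/J = 3671 × 0.0189 / 2.004×10^-7 = 3.461×10^8 Pa.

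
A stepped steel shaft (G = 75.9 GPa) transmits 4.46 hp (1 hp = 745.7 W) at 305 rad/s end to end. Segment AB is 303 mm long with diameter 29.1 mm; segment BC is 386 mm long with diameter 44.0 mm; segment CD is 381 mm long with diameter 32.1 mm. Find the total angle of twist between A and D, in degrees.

0.0742°

ω = 305 rad/s, so T = P/ω = 4.46×745.7 / 305.0 = 10.90 N·m.
J_AB = π(0.0291)⁴/32 = 7.04×10^-8 m⁴; J_BC = π(0.0440)⁴/32 = 3.68×10^-7 m⁴; J_CD = π(0.0321)⁴/32 = 1.04×10^-7 m⁴.
θ = (T/G)·Σ L_i/J_i = (10.90/75.9×10⁹)·(0.303/7.04×10^-8 + 0.386/3.68×10^-7 + 0.381/1.04×10^-7) = 1.294×10^-3 rad.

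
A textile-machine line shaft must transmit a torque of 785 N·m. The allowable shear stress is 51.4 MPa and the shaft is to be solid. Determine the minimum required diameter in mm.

For a solid shaft τ_max = 16T/(πd³), so d = (16T/(π τ_allow))^(1/3) = (16·785.0/(π·5.14×10^7))^(1/3) = 0.04269 m.

42.7 mm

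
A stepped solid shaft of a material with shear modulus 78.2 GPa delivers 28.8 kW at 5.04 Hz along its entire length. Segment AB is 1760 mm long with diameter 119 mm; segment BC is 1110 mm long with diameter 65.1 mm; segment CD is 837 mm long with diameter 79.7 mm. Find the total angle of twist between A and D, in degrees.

0.620°

ω = 2π·5.04 = 31.67 rad/s, so T = P/ω = 28.8×10³ / 31.67 = 909.5 N·m.
J_AB = π(0.119)⁴/32 = 1.97×10^-5 m⁴; J_BC = π(0.0651)⁴/32 = 1.76×10^-6 m⁴; J_CD = π(0.0797)⁴/32 = 3.96×10^-6 m⁴.
θ = (T/G)·Σ L_i/J_i = (909.5/78.2×10⁹)·(1.76/1.97×10^-5 + 1.11/1.76×10^-6 + 0.837/3.96×10^-6) = 0.01082 rad.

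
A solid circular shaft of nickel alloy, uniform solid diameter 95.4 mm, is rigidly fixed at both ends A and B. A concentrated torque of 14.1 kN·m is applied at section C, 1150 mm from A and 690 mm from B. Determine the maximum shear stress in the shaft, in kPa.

51700 kPa

With uniform GJ and both ends fixed, compatibility θ_AC = θ_CB gives T_A·a = T_B·b, together with T_A + T_B = T₀.
T_A = T₀·b/(a+b) = 14100·690/1840 = 5288 N·m; T_B = 8812 N·m.
τ in each portion: τ_AC = 3.10×10^7 Pa, τ_CB = 5.17×10^7 Pa; maximum is in CB.
τ_max = T_CB·r/J = 8812·0.0477/8.13×10^-6 = 5.169×10^7 Pa.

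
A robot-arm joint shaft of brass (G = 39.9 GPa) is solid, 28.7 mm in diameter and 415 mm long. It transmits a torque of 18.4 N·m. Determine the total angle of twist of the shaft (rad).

0.00287 rad

J = πd⁴/32 = π(0.0287)⁴/32 = 6.661×10^-8 m⁴.
θ = T·L/(G·J) = 18.40 × 0.415 / (39.9×10⁹ × 6.661×10^-8) = 2.873×10^-3 rad.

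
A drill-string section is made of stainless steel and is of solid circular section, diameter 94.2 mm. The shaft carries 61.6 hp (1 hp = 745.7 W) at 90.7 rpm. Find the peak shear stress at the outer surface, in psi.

ω = 2π·90.7/60 = 9.498 rad/s, so T = P/ω = 61.6×745.7 / 9.498 = 4836 N·m.
J = πd⁴/32 = π(0.0942)⁴/32 = 7.730×10^-6 m⁴.
τ_max = T·r/J = 4836 × 0.0471 / 7.730×10^-6 = 2.947×10^7 Pa.

4270 psi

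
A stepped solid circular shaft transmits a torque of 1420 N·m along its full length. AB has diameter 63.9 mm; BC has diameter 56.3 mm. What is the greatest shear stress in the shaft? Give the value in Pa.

4.05e7 Pa

Under the same torque, τ_max = 16T/(πd³) is largest where d is smallest — segment BC (d = 56.3 mm).
τ_max = 16·1420/(π·(0.0563)³) = 4.053×10^7 Pa.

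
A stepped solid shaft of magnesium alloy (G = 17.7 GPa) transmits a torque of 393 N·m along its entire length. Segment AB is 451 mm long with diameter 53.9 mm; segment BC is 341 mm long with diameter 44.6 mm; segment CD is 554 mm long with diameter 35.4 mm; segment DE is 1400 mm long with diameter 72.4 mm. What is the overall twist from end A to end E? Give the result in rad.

0.123 rad

J_AB = π(0.0539)⁴/32 = 8.29×10^-7 m⁴; J_BC = π(0.0446)⁴/32 = 3.88×10^-7 m⁴; J_CD = π(0.0354)⁴/32 = 1.54×10^-7 m⁴; J_DE = π(0.0724)⁴/32 = 2.70×10^-6 m⁴.
θ = (T/G)·Σ L_i/J_i = (393.0/17.7×10⁹)·(0.451/8.29×10^-7 + 0.341/3.88×10^-7 + 0.554/1.54×10^-7 + 1.40/2.70×10^-6) = 0.1229 rad.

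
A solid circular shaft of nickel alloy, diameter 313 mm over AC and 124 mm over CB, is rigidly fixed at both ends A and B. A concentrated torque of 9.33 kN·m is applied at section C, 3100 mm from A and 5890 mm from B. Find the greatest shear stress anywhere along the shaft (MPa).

Compatibility: T_A·a/J_AC = T_B·b/J_CB with T_A + T_B = T₀.
J_AC = 9.42×10^-4 m⁴, J_CB = 2.32×10^-5 m⁴, so T_A = T₀·(J_AC/a)/((J_AC/a)+(J_CB/b)) = 9211 N·m, T_B = 119.4 N·m.
τ in each portion: τ_AC = 1.53×10^6 Pa, τ_CB = 3.19×10^5 Pa; maximum is in AC.
τ_max = T_AC·r/J = 9211·0.157/9.42×10^-4 = 1.530×10^6 Pa.

1.53 MPa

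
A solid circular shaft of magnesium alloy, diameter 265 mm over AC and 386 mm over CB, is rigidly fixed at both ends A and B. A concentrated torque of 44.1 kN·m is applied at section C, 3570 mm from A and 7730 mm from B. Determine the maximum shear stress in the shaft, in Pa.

Compatibility: T_A·a/J_AC = T_B·b/J_CB with T_A + T_B = T₀.
J_AC = 4.84×10^-4 m⁴, J_CB = 2.18×10^-3 m⁴, so T_A = T₀·(J_AC/a)/((J_AC/a)+(J_CB/b)) = 14320 N·m, T_B = 29780 N·m.
τ in each portion: τ_AC = 3.92×10^6 Pa, τ_CB = 2.64×10^6 Pa; maximum is in AC.
τ_max = T_AC·r/J = 14320·0.133/4.84×10^-4 = 3.920×10^6 Pa.

3.92e6 Pa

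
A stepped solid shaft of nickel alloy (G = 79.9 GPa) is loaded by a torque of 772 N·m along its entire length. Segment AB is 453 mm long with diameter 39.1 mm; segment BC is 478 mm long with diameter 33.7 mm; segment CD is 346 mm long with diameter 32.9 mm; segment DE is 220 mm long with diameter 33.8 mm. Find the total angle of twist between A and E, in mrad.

101 mrad

J_AB = π(0.0391)⁴/32 = 2.29×10^-7 m⁴; J_BC = π(0.0337)⁴/32 = 1.27×10^-7 m⁴; J_CD = π(0.0329)⁴/32 = 1.15×10^-7 m⁴; J_DE = π(0.0338)⁴/32 = 1.28×10^-7 m⁴.
θ = (T/G)·Σ L_i/J_i = (772.0/79.9×10⁹)·(0.453/2.29×10^-7 + 0.478/1.27×10^-7 + 0.346/1.15×10^-7 + 0.220/1.28×10^-7) = 0.1012 rad.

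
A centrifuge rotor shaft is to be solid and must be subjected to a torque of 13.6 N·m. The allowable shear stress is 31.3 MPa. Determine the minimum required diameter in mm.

13.0 mm

For a solid shaft τ_max = 16T/(πd³), so d = (16T/(π τ_allow))^(1/3) = (16·13.60/(π·3.13×10^7))^(1/3) = 0.01303 m.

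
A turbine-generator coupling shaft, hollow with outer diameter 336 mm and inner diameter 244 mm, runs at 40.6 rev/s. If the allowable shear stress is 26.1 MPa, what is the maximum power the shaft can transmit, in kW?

35800 kW

J = π(d_o⁴ − d_i⁴)/32 = π(0.336⁴ − 0.244⁴)/32 = 9.033×10^-4 m⁴.
T_max = τ_allow·J/r = 2.61×10^7 × 9.033×10^-4 / 0.168 = 140300 N·m.
ω = 2π·40.6 = 255.1 rad/s, so P_max = T_max·ω = 3.580×10^7 W.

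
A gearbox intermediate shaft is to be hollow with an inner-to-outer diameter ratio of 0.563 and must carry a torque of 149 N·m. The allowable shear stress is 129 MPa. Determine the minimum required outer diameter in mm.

18.7 mm

For a hollow shaft with d_i/d_o = 0.563: τ_max = 16T/(π d_o³ (1−k⁴)), so d_o = [16T/(π τ_allow (1−k⁴))]^(1/3) = [16·149.0/(π·1.29×10^8·0.8995)]^(1/3) = 0.01870 m.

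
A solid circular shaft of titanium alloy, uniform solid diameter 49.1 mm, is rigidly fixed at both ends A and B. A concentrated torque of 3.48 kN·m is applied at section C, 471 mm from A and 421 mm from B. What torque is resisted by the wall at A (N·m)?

1640 N·m

With uniform GJ and both ends fixed, compatibility θ_AC = θ_CB gives T_A·a = T_B·b, together with T_A + T_B = T₀.
T_A = T₀·b/(a+b) = 3480·421/892.0 = 1642 N·m; T_B = 1838 N·m.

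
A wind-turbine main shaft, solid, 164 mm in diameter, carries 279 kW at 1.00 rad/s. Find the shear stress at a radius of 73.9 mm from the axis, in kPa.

ω = 1.00 rad/s, so T = P/ω = 279×10³ / 1.000 = 279000 N·m.
J = πd⁴/32 = π(0.164)⁴/32 = 7.102×10^-5 m⁴.
Shear stress varies linearly with radius: τ = T·r/J = 279000 × 0.0739 / 7.102×10^-5 = 2.903×10^8 Pa.

290000 kPa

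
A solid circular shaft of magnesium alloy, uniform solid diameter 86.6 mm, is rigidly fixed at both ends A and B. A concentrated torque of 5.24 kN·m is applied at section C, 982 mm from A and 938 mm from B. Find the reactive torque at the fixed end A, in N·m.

2560 N·m

With uniform GJ and both ends fixed, compatibility θ_AC = θ_CB gives T_A·a = T_B·b, together with T_A + T_B = T₀.
T_A = T₀·b/(a+b) = 5240·938/1920 = 2560 N·m; T_B = 2680 N·m.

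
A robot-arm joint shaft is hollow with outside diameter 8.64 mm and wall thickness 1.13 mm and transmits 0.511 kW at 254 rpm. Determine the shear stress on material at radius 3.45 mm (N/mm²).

172 N/mm²

ω = 2π·254/60 = 26.60 rad/s, so T = P/ω = 0.511×10³ / 26.60 = 19.21 N·m.
J = π(d_o⁴ − d_i⁴)/32 = π(0.00864⁴ − 0.00638⁴)/32 = 3.844×10^-10 m⁴.
Shear stress varies linearly with radius: τ = T·r/J = 19.21 × 0.00345 / 3.844×10^-10 = 1.724×10^8 Pa.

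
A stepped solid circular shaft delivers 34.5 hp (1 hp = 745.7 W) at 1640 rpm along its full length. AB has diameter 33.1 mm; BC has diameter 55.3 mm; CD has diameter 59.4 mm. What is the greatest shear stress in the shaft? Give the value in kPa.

21000 kPa

ω = 2π·1640/60 = 171.7 rad/s, so T = P/ω = 34.5×745.7 / 171.7 = 149.8 N·m.
Under the same torque, τ_max = 16T/(πd³) is largest where d is smallest — segment AB (d = 33.1 mm).
τ_max = 16·149.8/(π·(0.0331)³) = 2.104×10^7 Pa.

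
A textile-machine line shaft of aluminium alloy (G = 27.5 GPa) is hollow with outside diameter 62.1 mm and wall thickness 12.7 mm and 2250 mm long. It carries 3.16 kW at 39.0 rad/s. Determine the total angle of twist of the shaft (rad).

0.00517 rad

ω = 39.0 rad/s, so T = P/ω = 3.16×10³ / 39.00 = 81.03 N·m.
J = π(d_o⁴ − d_i⁴)/32 = π(0.0621⁴ − 0.0367⁴)/32 = 1.282×10^-6 m⁴.
θ = T·L/(G·J) = 81.03 × 2.25 / (27.5×10⁹ × 1.282×10^-6) = 5.171×10^-3 rad.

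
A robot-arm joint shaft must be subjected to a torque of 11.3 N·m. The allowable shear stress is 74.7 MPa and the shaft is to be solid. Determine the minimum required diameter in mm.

9.17 mm

For a solid shaft τ_max = 16T/(πd³), so d = (16T/(π τ_allow))^(1/3) = (16·11.30/(π·7.47×10^7))^(1/3) = 0.009167 m.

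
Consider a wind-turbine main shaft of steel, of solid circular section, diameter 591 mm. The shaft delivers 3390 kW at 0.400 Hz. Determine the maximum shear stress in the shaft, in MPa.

33.3 MPa

ω = 2π·0.400 = 2.513 rad/s, so T = P/ω = 3390×10³ / 2.513 = 1.349e6 N·m.
J = πd⁴/32 = π(0.591)⁴/32 = 0.01198 m⁴.
τ_max = T·r/J = 1.349e6 × 0.295 / 0.01198 = 3.328×10^7 Pa.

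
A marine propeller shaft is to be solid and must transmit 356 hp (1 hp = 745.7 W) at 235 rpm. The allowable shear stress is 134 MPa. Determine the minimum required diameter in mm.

ω = 2π·235/60 = 24.61 rad/s, so T = P/ω = 356×745.7 / 24.61 = 10790 N·m.
For a solid shaft τ_max = 16T/(πd³), so d = (16T/(π τ_allow))^(1/3) = (16·10790/(π·1.34×10^8))^(1/3) = 0.07429 m.

74.3 mm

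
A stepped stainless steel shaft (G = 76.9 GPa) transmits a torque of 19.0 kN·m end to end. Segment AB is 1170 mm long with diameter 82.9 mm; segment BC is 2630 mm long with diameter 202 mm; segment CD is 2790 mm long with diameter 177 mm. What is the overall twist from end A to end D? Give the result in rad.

J_AB = π(0.0829)⁴/32 = 4.64×10^-6 m⁴; J_BC = π(0.202)⁴/32 = 1.63×10^-4 m⁴; J_CD = π(0.177)⁴/32 = 9.64×10^-5 m⁴.
θ = (T/G)·Σ L_i/J_i = (19000/76.9×10⁹)·(1.17/4.64×10^-6 + 2.63/1.63×10^-4 + 2.79/9.64×10^-5) = 0.07347 rad.

0.0735 rad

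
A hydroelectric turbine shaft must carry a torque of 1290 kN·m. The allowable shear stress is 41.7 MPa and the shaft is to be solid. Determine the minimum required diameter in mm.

For a solid shaft τ_max = 16T/(πd³), so d = (16T/(π τ_allow))^(1/3) = (16·1.290e6/(π·4.17×10^7))^(1/3) = 0.5401 m.

540 mm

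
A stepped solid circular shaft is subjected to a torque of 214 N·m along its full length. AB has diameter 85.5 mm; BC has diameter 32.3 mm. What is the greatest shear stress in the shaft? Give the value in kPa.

32300 kPa

Under the same torque, τ_max = 16T/(πd³) is largest where d is smallest — segment BC (d = 32.3 mm).
τ_max = 16·214.0/(π·(0.0323)³) = 3.234×10^7 Pa.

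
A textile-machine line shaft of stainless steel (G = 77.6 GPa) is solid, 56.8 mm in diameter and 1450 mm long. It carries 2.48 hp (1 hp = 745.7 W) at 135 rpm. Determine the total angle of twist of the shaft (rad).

ω = 2π·135/60 = 14.14 rad/s, so T = P/ω = 2.48×745.7 / 14.14 = 130.8 N·m.
J = πd⁴/32 = π(0.0568)⁴/32 = 1.022×10^-6 m⁴.
θ = T·L/(G·J) = 130.8 × 1.45 / (77.6×10⁹ × 1.022×10^-6) = 2.392×10^-3 rad.

0.00239 rad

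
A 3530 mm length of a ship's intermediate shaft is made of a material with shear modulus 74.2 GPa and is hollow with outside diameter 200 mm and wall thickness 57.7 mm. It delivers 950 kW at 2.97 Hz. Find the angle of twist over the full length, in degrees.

0.913°

ω = 2π·2.97 = 18.66 rad/s, so T = P/ω = 950×10³ / 18.66 = 50910 N·m.
J = π(d_o⁴ − d_i⁴)/32 = π(0.200⁴ − 0.0846⁴)/32 = 1.521×10^-4 m⁴.
θ = T·L/(G·J) = 50910 × 3.53 / (74.2×10⁹ × 1.521×10^-4) = 0.01593 rad.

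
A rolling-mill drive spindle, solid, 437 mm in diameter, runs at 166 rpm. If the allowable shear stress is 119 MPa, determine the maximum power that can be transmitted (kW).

33900 kW

J = πd⁴/32 = π(0.437)⁴/32 = 3.580×10^-3 m⁴.
T_max = τ_allow·J/r = 1.19×10^8 × 3.580×10^-3 / 0.218 = 1.950e6 N·m.
ω = 2π·166/60 = 17.38 rad/s, so P_max = T_max·ω = 3.390×10^7 W.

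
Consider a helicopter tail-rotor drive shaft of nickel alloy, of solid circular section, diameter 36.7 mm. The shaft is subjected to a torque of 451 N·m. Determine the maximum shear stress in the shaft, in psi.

6740 psi

J = πd⁴/32 = π(0.0367)⁴/32 = 1.781×10^-7 m⁴.
τ_max = T·r/J = 451.0 × 0.0184 / 1.781×10^-7 = 4.647×10^7 Pa.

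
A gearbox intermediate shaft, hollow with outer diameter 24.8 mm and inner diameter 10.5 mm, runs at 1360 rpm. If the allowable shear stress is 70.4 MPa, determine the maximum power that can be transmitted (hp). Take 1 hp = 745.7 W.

39.0 hp

J = π(d_o⁴ − d_i⁴)/32 = π(0.0248⁴ − 0.0105⁴)/32 = 3.594×10^-8 m⁴.
T_max = τ_allow·J/r = 7.04×10^7 × 3.594×10^-8 / 0.0124 = 204.1 N·m.
ω = 2π·1360/60 = 142.4 rad/s, so P_max = T_max·ω = 2.906×10^4 W.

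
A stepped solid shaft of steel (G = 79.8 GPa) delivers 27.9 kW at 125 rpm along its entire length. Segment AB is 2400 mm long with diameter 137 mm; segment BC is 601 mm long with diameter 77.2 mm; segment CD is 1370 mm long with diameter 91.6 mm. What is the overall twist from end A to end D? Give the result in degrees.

0.673°

ω = 2π·125/60 = 13.09 rad/s, so T = P/ω = 27.9×10³ / 13.09 = 2131 N·m.
J_AB = π(0.137)⁴/32 = 3.46×10^-5 m⁴; J_BC = π(0.0772)⁴/32 = 3.49×10^-6 m⁴; J_CD = π(0.0916)⁴/32 = 6.91×10^-6 m⁴.
θ = (T/G)·Σ L_i/J_i = (2131/79.8×10⁹)·(2.40/3.46×10^-5 + 0.601/3.49×10^-6 + 1.37/6.91×10^-6) = 0.01175 rad.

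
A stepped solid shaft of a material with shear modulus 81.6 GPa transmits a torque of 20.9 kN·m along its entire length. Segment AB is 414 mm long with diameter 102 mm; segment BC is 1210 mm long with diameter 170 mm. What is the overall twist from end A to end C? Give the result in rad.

J_AB = π(0.102)⁴/32 = 1.06×10^-5 m⁴; J_BC = π(0.170)⁴/32 = 8.20×10^-5 m⁴.
θ = (T/G)·Σ L_i/J_i = (20900/81.6×10⁹)·(0.414/1.06×10^-5 + 1.21/8.20×10^-5) = 0.01376 rad.

0.0138 rad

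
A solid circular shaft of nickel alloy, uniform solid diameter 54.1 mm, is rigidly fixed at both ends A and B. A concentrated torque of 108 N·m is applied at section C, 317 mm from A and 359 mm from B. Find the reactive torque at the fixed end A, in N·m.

57.4 N·m

With uniform GJ and both ends fixed, compatibility θ_AC = θ_CB gives T_A·a = T_B·b, together with T_A + T_B = T₀.
T_A = T₀·b/(a+b) = 108.0·359/676.0 = 57.36 N·m; T_B = 50.64 N·m.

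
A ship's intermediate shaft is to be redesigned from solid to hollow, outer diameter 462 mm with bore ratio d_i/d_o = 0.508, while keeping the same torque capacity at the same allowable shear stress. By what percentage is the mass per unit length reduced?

Equal τ_max and T ⇒ the solid shaft needs d_s³ = d_o³(1−k⁴), so d_s = 462·(1−0.508⁴)^(1/3) = 451.5 mm.
Area ratio A_h/A_s = d_o²(1−k²)/d_s² = (1−k²)/(1−k⁴)^(2/3) = 0.7768.
Mass saving = 1 − 0.7768 = 22.3 %.

22.3 %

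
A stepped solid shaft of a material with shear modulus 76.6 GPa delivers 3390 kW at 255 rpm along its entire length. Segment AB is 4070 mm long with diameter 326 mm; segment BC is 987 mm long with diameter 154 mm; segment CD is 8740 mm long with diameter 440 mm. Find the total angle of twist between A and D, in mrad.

ω = 2π·255/60 = 26.70 rad/s, so T = P/ω = 3390×10³ / 26.70 = 126900 N·m.
J_AB = π(0.326)⁴/32 = 1.11×10^-3 m⁴; J_BC = π(0.154)⁴/32 = 5.52×10^-5 m⁴; J_CD = π(0.440)⁴/32 = 3.68×10^-3 m⁴.
θ = (T/G)·Σ L_i/J_i = (126900/76.6×10⁹)·(4.07/1.11×10^-3 + 0.987/5.52×10^-5 + 8.74/3.68×10^-3) = 0.03964 rad.

39.6 mrad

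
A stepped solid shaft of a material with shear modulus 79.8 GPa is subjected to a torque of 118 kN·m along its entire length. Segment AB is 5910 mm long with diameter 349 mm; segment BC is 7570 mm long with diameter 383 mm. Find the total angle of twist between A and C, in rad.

J_AB = π(0.349)⁴/32 = 1.46×10^-3 m⁴; J_BC = π(0.383)⁴/32 = 2.11×10^-3 m⁴.
θ = (T/G)·Σ L_i/J_i = (118000/79.8×10⁹)·(5.91/1.46×10^-3 + 7.57/2.11×10^-3) = 0.01130 rad.

0.0113 rad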